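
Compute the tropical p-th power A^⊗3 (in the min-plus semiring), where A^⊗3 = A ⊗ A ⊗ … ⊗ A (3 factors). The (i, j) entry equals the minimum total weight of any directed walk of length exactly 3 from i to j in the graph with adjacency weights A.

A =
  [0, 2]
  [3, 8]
A^⊗3 =
  [0, 2]
  [3, 5]

Each entry (A^⊗3)_ij equals the minimum over all length-3 walks i = v_0 → v_1 → … → v_3 = j of Σ_t A[v_t][v_{t+1}]. For example, for (i, j) = (0, 1) we minimise over 4 possible intermediate vertex sequences; the minimum is 2, attained along the walk 0 → 0 → 0 → 1.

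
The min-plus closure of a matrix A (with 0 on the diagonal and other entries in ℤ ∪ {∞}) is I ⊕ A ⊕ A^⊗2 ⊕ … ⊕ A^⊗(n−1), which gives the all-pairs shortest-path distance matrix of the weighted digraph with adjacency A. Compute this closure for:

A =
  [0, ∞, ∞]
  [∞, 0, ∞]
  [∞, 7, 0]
Closure =
  [0, ∞, ∞]
  [∞, 0, ∞]
  [∞, 7, 0]

This is the Floyd-Warshall all-pairs shortest-path computation. For each intermediate vertex k = 0, 1, …, 2, update dist[i][j] ← min(dist[i][j], dist[i][k] + dist[k][j]). The final matrix gives, for each (i, j), the minimum total weight of any directed path from i to j (possibly empty when i = j).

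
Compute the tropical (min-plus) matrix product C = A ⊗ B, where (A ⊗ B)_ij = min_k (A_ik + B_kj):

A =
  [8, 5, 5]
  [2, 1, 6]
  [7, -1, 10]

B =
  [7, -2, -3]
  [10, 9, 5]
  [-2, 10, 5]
A ⊗ B =
  [3, 6, 5]
  [4, 0, -1]
  [8, 5, 4]

Apply the min-plus product entry-by-entry:
  C[0][0] = min over k of (A[0][0] + B[0][0] = 8 + 7 = 15, A[0][1] + B[1][0] = 5 + 10 = 15, A[0][2] + B[2][0] = 5 + -2 = 3) = 3 (attained at k = 2)
  C[0][1] = min over k of (A[0][0] + B[0][1] = 8 + -2 = 6, A[0][1] + B[1][1] = 5 + 9 = 14, A[0][2] + B[2][1] = 5 + 10 = 15) = 6 (attained at k = 0)
  C[0][2] = min over k of (A[0][0] + B[0][2] = 8 + -3 = 5, A[0][1] + B[1][2] = 5 + 5 = 10, A[0][2] + B[2][2] = 5 + 5 = 10) = 5 (attained at k = 0)
  C[1][0] = min over k of (A[1][0] + B[0][0] = 2 + 7 = 9, A[1][1] + B[1][0] = 1 + 10 = 11, A[1][2] + B[2][0] = 6 + -2 = 4) = 4 (attained at k = 2)
  C[1][1] = min over k of (A[1][0] + B[0][1] = 2 + -2 = 0, A[1][1] + B[1][1] = 1 + 9 = 10, A[1][2] + B[2][1] = 6 + 10 = 16) = 0 (attained at k = 0)
  C[1][2] = min over k of (A[1][0] + B[0][2] = 2 + -3 = -1, A[1][1] + B[1][2] = 1 + 5 = 6, A[1][2] + B[2][2] = 6 + 5 = 11) = -1 (attained at k = 0)
  C[2][0] = min over k of (A[2][0] + B[0][0] = 7 + 7 = 14, A[2][1] + B[1][0] = -1 + 10 = 9, A[2][2] + B[2][0] = 10 + -2 = 8) = 8 (attained at k = 2)
  C[2][1] = min over k of (A[2][0] + B[0][1] = 7 + -2 = 5, A[2][1] + B[1][1] = -1 + 9 = 8, A[2][2] + B[2][1] = 10 + 10 = 20) = 5 (attained at k = 0)
  C[2][2] = min over k of (A[2][0] + B[0][2] = 7 + -3 = 4, A[2][1] + B[1][2] = -1 + 5 = 4, A[2][2] + B[2][2] = 10 + 5 = 15) = 4 (attained at k = 0)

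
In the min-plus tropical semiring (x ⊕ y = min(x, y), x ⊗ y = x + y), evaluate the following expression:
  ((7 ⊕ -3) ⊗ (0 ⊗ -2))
((7 ⊕ -3) ⊗ (0 ⊗ -2)) = -5

Expand innermost to outermost. Recall ⊕ takes the minimum of its arguments and ⊗ takes their sum. Working out the expression ((7 ⊕ -3) ⊗ (0 ⊗ -2)) gives -5.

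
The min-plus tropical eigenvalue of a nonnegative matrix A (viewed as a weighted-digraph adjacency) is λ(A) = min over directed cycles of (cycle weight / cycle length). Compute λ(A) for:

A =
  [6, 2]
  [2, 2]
λ(A) = 2

Enumerate directed cycles and compute their means (weight / length). Sample:
  cycle 0 → 0: weight = 6, length = 1, mean = 6/1 ≈ 6.000
  cycle 1 → 1: weight = 2, length = 1, mean = 2/1 ≈ 2.000
  cycle 0 → 1 → 0: weight = 4, length = 2, mean = 4/2 ≈ 2.000
  cycle 1 → 0 → 1: weight = 4, length = 2, mean = 4/2 ≈ 2.000
Minimum mean = 2.000, attained e.g. along the cycle 1 → 1 with weight 2 and length 1. So λ(A) = 2/1 = 2.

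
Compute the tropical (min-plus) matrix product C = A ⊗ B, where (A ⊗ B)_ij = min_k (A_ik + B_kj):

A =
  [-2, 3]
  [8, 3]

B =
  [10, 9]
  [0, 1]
A ⊗ B =
  [3, 4]
  [3, 4]

Apply the min-plus product entry-by-entry:
  C[0][0] = min over k of (A[0][0] + B[0][0] = -2 + 10 = 8, A[0][1] + B[1][0] = 3 + 0 = 3) = 3 (attained at k = 1)
  C[0][1] = min over k of (A[0][0] + B[0][1] = -2 + 9 = 7, A[0][1] + B[1][1] = 3 + 1 = 4) = 4 (attained at k = 1)
  C[1][0] = min over k of (A[1][0] + B[0][0] = 8 + 10 = 18, A[1][1] + B[1][0] = 3 + 0 = 3) = 3 (attained at k = 1)
  C[1][1] = min over k of (A[1][0] + B[0][1] = 8 + 9 = 17, A[1][1] + B[1][1] = 3 + 1 = 4) = 4 (attained at k = 1)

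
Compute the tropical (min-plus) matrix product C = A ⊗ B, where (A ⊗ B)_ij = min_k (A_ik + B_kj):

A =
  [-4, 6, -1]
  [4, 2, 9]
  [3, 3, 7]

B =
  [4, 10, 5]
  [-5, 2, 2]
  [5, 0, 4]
A ⊗ B =
  [0, -1, 1]
  [-3, 4, 4]
  [-2, 5, 5]

Apply the min-plus product entry-by-entry:
  C[0][0] = min over k of (A[0][0] + B[0][0] = -4 + 4 = 0, A[0][1] + B[1][0] = 6 + -5 = 1, A[0][2] + B[2][0] = -1 + 5 = 4) = 0 (attained at k = 0)
  C[0][1] = min over k of (A[0][0] + B[0][1] = -4 + 10 = 6, A[0][1] + B[1][1] = 6 + 2 = 8, A[0][2] + B[2][1] = -1 + 0 = -1) = -1 (attained at k = 2)
  C[0][2] = min over k of (A[0][0] + B[0][2] = -4 + 5 = 1, A[0][1] + B[1][2] = 6 + 2 = 8, A[0][2] + B[2][2] = -1 + 4 = 3) = 1 (attained at k = 0)
  C[1][0] = min over k of (A[1][0] + B[0][0] = 4 + 4 = 8, A[1][1] + B[1][0] = 2 + -5 = -3, A[1][2] + B[2][0] = 9 + 5 = 14) = -3 (attained at k = 1)
  C[1][1] = min over k of (A[1][0] + B[0][1] = 4 + 10 = 14, A[1][1] + B[1][1] = 2 + 2 = 4, A[1][2] + B[2][1] = 9 + 0 = 9) = 4 (attained at k = 1)
  C[1][2] = min over k of (A[1][0] + B[0][2] = 4 + 5 = 9, A[1][1] + B[1][2] = 2 + 2 = 4, A[1][2] + B[2][2] = 9 + 4 = 13) = 4 (attained at k = 1)
  C[2][0] = min over k of (A[2][0] + B[0][0] = 3 + 4 = 7, A[2][1] + B[1][0] = 3 + -5 = -2, A[2][2] + B[2][0] = 7 + 5 = 12) = -2 (attained at k = 1)
  C[2][1] = min over k of (A[2][0] + B[0][1] = 3 + 10 = 13, A[2][1] + B[1][1] = 3 + 2 = 5, A[2][2] + B[2][1] = 7 + 0 = 7) = 5 (attained at k = 1)
  C[2][2] = min over k of (A[2][0] + B[0][2] = 3 + 5 = 8, A[2][1] + B[1][2] = 3 + 2 = 5, A[2][2] + B[2][2] = 7 + 4 = 11) = 5 (attained at k = 1)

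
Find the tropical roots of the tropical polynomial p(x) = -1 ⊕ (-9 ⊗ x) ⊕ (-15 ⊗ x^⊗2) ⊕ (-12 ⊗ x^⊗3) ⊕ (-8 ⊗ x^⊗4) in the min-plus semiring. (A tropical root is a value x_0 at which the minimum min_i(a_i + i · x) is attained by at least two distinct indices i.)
Roots: {-4, -3, 6, 8}

Each tropical root is a break point of the lower envelope of the lines y = a_i + i · x (there are 5 lines, with slopes 0, 1, ..., 4). Only the lines that attain the minimum somewhere contribute to roots; other lines are dominated. Here the surviving (envelope) indices are i = 4, i = 3, i = 2, i = 1, i = 0.
Intersections between consecutive envelope lines give the roots: for adjacent envelope indices i < j the intersection is x = (a_i − a_j) / (j − i). Reading off the sorted break points: {-4, -3, 6, 8}.
Verification: at each break x_0, at least two indices attain the minimum of min_i(a_i + i · x_0).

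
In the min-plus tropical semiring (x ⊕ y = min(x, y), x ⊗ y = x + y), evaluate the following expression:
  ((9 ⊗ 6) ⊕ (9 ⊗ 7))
((9 ⊗ 6) ⊕ (9 ⊗ 7)) = 15

Expand innermost to outermost. Recall ⊕ takes the minimum of its arguments and ⊗ takes their sum. Working out the expression ((9 ⊗ 6) ⊕ (9 ⊗ 7)) gives 15.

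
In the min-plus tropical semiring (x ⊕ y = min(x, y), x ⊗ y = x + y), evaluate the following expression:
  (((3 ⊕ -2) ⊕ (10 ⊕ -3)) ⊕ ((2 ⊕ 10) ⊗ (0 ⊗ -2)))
(((3 ⊕ -2) ⊕ (10 ⊕ -3)) ⊕ ((2 ⊕ 10) ⊗ (0 ⊗ -2))) = -3

Expand innermost to outermost. Recall ⊕ takes the minimum of its arguments and ⊗ takes their sum. Working out the expression (((3 ⊕ -2) ⊕ (10 ⊕ -3)) ⊕ ((2 ⊕ 10) ⊗ (0 ⊗ -2))) gives -3.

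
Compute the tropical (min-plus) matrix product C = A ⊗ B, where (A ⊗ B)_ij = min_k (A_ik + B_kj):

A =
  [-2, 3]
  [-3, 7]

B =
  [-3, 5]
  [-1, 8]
A ⊗ B =
  [-5, 3]
  [-6, 2]

Apply the min-plus product entry-by-entry:
  C[0][0] = min over k of (A[0][0] + B[0][0] = -2 + -3 = -5, A[0][1] + B[1][0] = 3 + -1 = 2) = -5 (attained at k = 0)
  C[0][1] = min over k of (A[0][0] + B[0][1] = -2 + 5 = 3, A[0][1] + B[1][1] = 3 + 8 = 11) = 3 (attained at k = 0)
  C[1][0] = min over k of (A[1][0] + B[0][0] = -3 + -3 = -6, A[1][1] + B[1][0] = 7 + -1 = 6) = -6 (attained at k = 0)
  C[1][1] = min over k of (A[1][0] + B[0][1] = -3 + 5 = 2, A[1][1] + B[1][1] = 7 + 8 = 15) = 2 (attained at k = 0)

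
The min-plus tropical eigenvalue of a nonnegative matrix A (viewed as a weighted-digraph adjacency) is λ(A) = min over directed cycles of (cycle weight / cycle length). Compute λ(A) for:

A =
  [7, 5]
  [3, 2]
λ(A) = 2

Enumerate directed cycles and compute their means (weight / length). Sample:
  cycle 0 → 0: weight = 7, length = 1, mean = 7/1 ≈ 7.000
  cycle 1 → 1: weight = 2, length = 1, mean = 2/1 ≈ 2.000
  cycle 0 → 1 → 0: weight = 8, length = 2, mean = 8/2 ≈ 4.000
  cycle 1 → 0 → 1: weight = 8, length = 2, mean = 8/2 ≈ 4.000
Minimum mean = 2.000, attained e.g. along the cycle 1 → 1 with weight 2 and length 1. So λ(A) = 2/1 = 2.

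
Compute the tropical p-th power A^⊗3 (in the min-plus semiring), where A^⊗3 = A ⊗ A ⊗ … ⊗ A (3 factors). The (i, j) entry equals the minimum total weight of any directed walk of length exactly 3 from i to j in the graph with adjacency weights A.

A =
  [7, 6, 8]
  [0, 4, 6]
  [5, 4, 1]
A^⊗3 =
  [10, 12, 10]
  [6, 10, 8]
  [5, 6, 3]

Each entry (A^⊗3)_ij equals the minimum over all length-3 walks i = v_0 → v_1 → … → v_3 = j of Σ_t A[v_t][v_{t+1}]. For example, for (i, j) = (0, 2) we minimise over 9 possible intermediate vertex sequences; the minimum is 10, attained along the walk 0 → 2 → 2 → 2.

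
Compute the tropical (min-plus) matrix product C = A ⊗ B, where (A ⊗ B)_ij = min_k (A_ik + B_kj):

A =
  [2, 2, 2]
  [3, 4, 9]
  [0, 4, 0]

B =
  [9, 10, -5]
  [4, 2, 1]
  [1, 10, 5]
A ⊗ B =
  [3, 4, -3]
  [8, 6, -2]
  [1, 6, -5]

Apply the min-plus product entry-by-entry:
  C[0][0] = min over k of (A[0][0] + B[0][0] = 2 + 9 = 11, A[0][1] + B[1][0] = 2 + 4 = 6, A[0][2] + B[2][0] = 2 + 1 = 3) = 3 (attained at k = 2)
  C[0][1] = min over k of (A[0][0] + B[0][1] = 2 + 10 = 12, A[0][1] + B[1][1] = 2 + 2 = 4, A[0][2] + B[2][1] = 2 + 10 = 12) = 4 (attained at k = 1)
  C[0][2] = min over k of (A[0][0] + B[0][2] = 2 + -5 = -3, A[0][1] + B[1][2] = 2 + 1 = 3, A[0][2] + B[2][2] = 2 + 5 = 7) = -3 (attained at k = 0)
  C[1][0] = min over k of (A[1][0] + B[0][0] = 3 + 9 = 12, A[1][1] + B[1][0] = 4 + 4 = 8, A[1][2] + B[2][0] = 9 + 1 = 10) = 8 (attained at k = 1)
  C[1][1] = min over k of (A[1][0] + B[0][1] = 3 + 10 = 13, A[1][1] + B[1][1] = 4 + 2 = 6, A[1][2] + B[2][1] = 9 + 10 = 19) = 6 (attained at k = 1)
  C[1][2] = min over k of (A[1][0] + B[0][2] = 3 + -5 = -2, A[1][1] + B[1][2] = 4 + 1 = 5, A[1][2] + B[2][2] = 9 + 5 = 14) = -2 (attained at k = 0)
  C[2][0] = min over k of (A[2][0] + B[0][0] = 0 + 9 = 9, A[2][1] + B[1][0] = 4 + 4 = 8, A[2][2] + B[2][0] = 0 + 1 = 1) = 1 (attained at k = 2)
  C[2][1] = min over k of (A[2][0] + B[0][1] = 0 + 10 = 10, A[2][1] + B[1][1] = 4 + 2 = 6, A[2][2] + B[2][1] = 0 + 10 = 10) = 6 (attained at k = 1)
  C[2][2] = min over k of (A[2][0] + B[0][2] = 0 + -5 = -5, A[2][1] + B[1][2] = 4 + 1 = 5, A[2][2] + B[2][2] = 0 + 5 = 5) = -5 (attained at k = 0)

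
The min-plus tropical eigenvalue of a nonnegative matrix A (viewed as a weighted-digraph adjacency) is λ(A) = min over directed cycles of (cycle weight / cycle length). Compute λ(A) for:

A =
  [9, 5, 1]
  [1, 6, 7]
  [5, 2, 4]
λ(A) = 4/3

Enumerate directed cycles and compute their means (weight / length). Sample:
  cycle 0 → 0: weight = 9, length = 1, mean = 9/1 ≈ 9.000
  cycle 1 → 1: weight = 6, length = 1, mean = 6/1 ≈ 6.000
  cycle 2 → 2: weight = 4, length = 1, mean = 4/1 ≈ 4.000
  cycle 0 → 1 → 0: weight = 6, length = 2, mean = 6/2 ≈ 3.000
  cycle 0 → 2 → 0: weight = 6, length = 2, mean = 6/2 ≈ 3.000
  cycle 1 → 0 → 1: weight = 6, length = 2, mean = 6/2 ≈ 3.000
Minimum mean = 1.333, attained e.g. along the cycle 0 → 2 → 1 → 0 with weight 4 and length 3. So λ(A) = 4/3 = 4/3.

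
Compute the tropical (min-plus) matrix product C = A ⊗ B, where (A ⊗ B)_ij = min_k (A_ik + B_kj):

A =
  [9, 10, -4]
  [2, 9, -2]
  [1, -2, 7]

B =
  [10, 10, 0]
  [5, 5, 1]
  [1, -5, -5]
A ⊗ B =
  [-3, -9, -9]
  [-1, -7, -7]
  [3, 2, -1]

Apply the min-plus product entry-by-entry:
  C[0][0] = min over k of (A[0][0] + B[0][0] = 9 + 10 = 19, A[0][1] + B[1][0] = 10 + 5 = 15, A[0][2] + B[2][0] = -4 + 1 = -3) = -3 (attained at k = 2)
  C[0][1] = min over k of (A[0][0] + B[0][1] = 9 + 10 = 19, A[0][1] + B[1][1] = 10 + 5 = 15, A[0][2] + B[2][1] = -4 + -5 = -9) = -9 (attained at k = 2)
  C[0][2] = min over k of (A[0][0] + B[0][2] = 9 + 0 = 9, A[0][1] + B[1][2] = 10 + 1 = 11, A[0][2] + B[2][2] = -4 + -5 = -9) = -9 (attained at k = 2)
  C[1][0] = min over k of (A[1][0] + B[0][0] = 2 + 10 = 12, A[1][1] + B[1][0] = 9 + 5 = 14, A[1][2] + B[2][0] = -2 + 1 = -1) = -1 (attained at k = 2)
  C[1][1] = min over k of (A[1][0] + B[0][1] = 2 + 10 = 12, A[1][1] + B[1][1] = 9 + 5 = 14, A[1][2] + B[2][1] = -2 + -5 = -7) = -7 (attained at k = 2)
  C[1][2] = min over k of (A[1][0] + B[0][2] = 2 + 0 = 2, A[1][1] + B[1][2] = 9 + 1 = 10, A[1][2] + B[2][2] = -2 + -5 = -7) = -7 (attained at k = 2)
  C[2][0] = min over k of (A[2][0] + B[0][0] = 1 + 10 = 11, A[2][1] + B[1][0] = -2 + 5 = 3, A[2][2] + B[2][0] = 7 + 1 = 8) = 3 (attained at k = 1)
  C[2][1] = min over k of (A[2][0] + B[0][1] = 1 + 10 = 11, A[2][1] + B[1][1] = -2 + 5 = 3, A[2][2] + B[2][1] = 7 + -5 = 2) = 2 (attained at k = 2)
  C[2][2] = min over k of (A[2][0] + B[0][2] = 1 + 0 = 1, A[2][1] + B[1][2] = -2 + 1 = -1, A[2][2] + B[2][2] = 7 + -5 = 2) = -1 (attained at k = 1)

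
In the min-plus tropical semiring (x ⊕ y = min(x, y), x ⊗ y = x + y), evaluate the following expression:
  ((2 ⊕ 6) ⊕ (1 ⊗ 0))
((2 ⊕ 6) ⊕ (1 ⊗ 0)) = 1

Expand innermost to outermost. Recall ⊕ takes the minimum of its arguments and ⊗ takes their sum. Working out the expression ((2 ⊕ 6) ⊕ (1 ⊗ 0)) gives 1.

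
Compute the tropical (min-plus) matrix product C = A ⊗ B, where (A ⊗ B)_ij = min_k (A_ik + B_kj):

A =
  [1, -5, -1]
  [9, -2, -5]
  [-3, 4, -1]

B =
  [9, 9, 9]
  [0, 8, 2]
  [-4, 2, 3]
A ⊗ B =
  [-5, 1, -3]
  [-9, -3, -2]
  [-5, 1, 2]

Apply the min-plus product entry-by-entry:
  C[0][0] = min over k of (A[0][0] + B[0][0] = 1 + 9 = 10, A[0][1] + B[1][0] = -5 + 0 = -5, A[0][2] + B[2][0] = -1 + -4 = -5) = -5 (attained at k = 1)
  C[0][1] = min over k of (A[0][0] + B[0][1] = 1 + 9 = 10, A[0][1] + B[1][1] = -5 + 8 = 3, A[0][2] + B[2][1] = -1 + 2 = 1) = 1 (attained at k = 2)
  C[0][2] = min over k of (A[0][0] + B[0][2] = 1 + 9 = 10, A[0][1] + B[1][2] = -5 + 2 = -3, A[0][2] + B[2][2] = -1 + 3 = 2) = -3 (attained at k = 1)
  C[1][0] = min over k of (A[1][0] + B[0][0] = 9 + 9 = 18, A[1][1] + B[1][0] = -2 + 0 = -2, A[1][2] + B[2][0] = -5 + -4 = -9) = -9 (attained at k = 2)
  C[1][1] = min over k of (A[1][0] + B[0][1] = 9 + 9 = 18, A[1][1] + B[1][1] = -2 + 8 = 6, A[1][2] + B[2][1] = -5 + 2 = -3) = -3 (attained at k = 2)
  C[1][2] = min over k of (A[1][0] + B[0][2] = 9 + 9 = 18, A[1][1] + B[1][2] = -2 + 2 = 0, A[1][2] + B[2][2] = -5 + 3 = -2) = -2 (attained at k = 2)
  C[2][0] = min over k of (A[2][0] + B[0][0] = -3 + 9 = 6, A[2][1] + B[1][0] = 4 + 0 = 4, A[2][2] + B[2][0] = -1 + -4 = -5) = -5 (attained at k = 2)
  C[2][1] = min over k of (A[2][0] + B[0][1] = -3 + 9 = 6, A[2][1] + B[1][1] = 4 + 8 = 12, A[2][2] + B[2][1] = -1 + 2 = 1) = 1 (attained at k = 2)
  C[2][2] = min over k of (A[2][0] + B[0][2] = -3 + 9 = 6, A[2][1] + B[1][2] = 4 + 2 = 6, A[2][2] + B[2][2] = -1 + 3 = 2) = 2 (attained at k = 2)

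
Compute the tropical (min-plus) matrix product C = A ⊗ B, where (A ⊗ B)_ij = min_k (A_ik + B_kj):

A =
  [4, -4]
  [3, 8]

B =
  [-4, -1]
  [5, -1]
A ⊗ B =
  [0, -5]
  [-1, 2]

Apply the min-plus product entry-by-entry:
  C[0][0] = min over k of (A[0][0] + B[0][0] = 4 + -4 = 0, A[0][1] + B[1][0] = -4 + 5 = 1) = 0 (attained at k = 0)
  C[0][1] = min over k of (A[0][0] + B[0][1] = 4 + -1 = 3, A[0][1] + B[1][1] = -4 + -1 = -5) = -5 (attained at k = 1)
  C[1][0] = min over k of (A[1][0] + B[0][0] = 3 + -4 = -1, A[1][1] + B[1][0] = 8 + 5 = 13) = -1 (attained at k = 0)
  C[1][1] = min over k of (A[1][0] + B[0][1] = 3 + -1 = 2, A[1][1] + B[1][1] = 8 + -1 = 7) = 2 (attained at k = 0)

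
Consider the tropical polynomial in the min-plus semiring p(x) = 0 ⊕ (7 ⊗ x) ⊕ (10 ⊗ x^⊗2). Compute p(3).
p(3) = 0

A tropical monomial a ⊗ x^⊗i evaluates to a + i · x. Evaluating each term at x = 3:
  Term 0 contributes 0 + 0 · 3 = 0
  Term 1 contributes 7 + 1 · 3 = 10
  Term 2 contributes 10 + 2 · 3 = 16
p(3) = ⊕ of these = min[0, 10, 16] = 0.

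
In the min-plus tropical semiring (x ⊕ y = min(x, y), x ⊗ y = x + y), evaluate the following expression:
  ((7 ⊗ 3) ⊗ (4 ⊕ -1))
((7 ⊗ 3) ⊗ (4 ⊕ -1)) = 9

Expand innermost to outermost. Recall ⊕ takes the minimum of its arguments and ⊗ takes their sum. Working out the expression ((7 ⊗ 3) ⊗ (4 ⊕ -1)) gives 9.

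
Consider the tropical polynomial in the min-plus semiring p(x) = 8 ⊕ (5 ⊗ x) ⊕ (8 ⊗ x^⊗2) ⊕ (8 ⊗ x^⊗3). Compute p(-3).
p(-3) = -1

A tropical monomial a ⊗ x^⊗i evaluates to a + i · x. Evaluating each term at x = -3:
  Term 0 contributes 8 + 0 · -3 = 8
  Term 1 contributes 5 + 1 · -3 = 2
  Term 2 contributes 8 + 2 · -3 = 2
  Term 3 contributes 8 + 3 · -3 = -1
p(-3) = ⊕ of these = min[8, 2, 2, -1] = -1.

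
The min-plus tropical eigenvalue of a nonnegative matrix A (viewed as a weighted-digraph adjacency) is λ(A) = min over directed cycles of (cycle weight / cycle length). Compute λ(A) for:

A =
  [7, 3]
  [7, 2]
λ(A) = 2

Enumerate directed cycles and compute their means (weight / length). Sample:
  cycle 0 → 0: weight = 7, length = 1, mean = 7/1 ≈ 7.000
  cycle 1 → 1: weight = 2, length = 1, mean = 2/1 ≈ 2.000
  cycle 0 → 1 → 0: weight = 10, length = 2, mean = 10/2 ≈ 5.000
  cycle 1 → 0 → 1: weight = 10, length = 2, mean = 10/2 ≈ 5.000
Minimum mean = 2.000, attained e.g. along the cycle 1 → 1 with weight 2 and length 1. So λ(A) = 2/1 = 2.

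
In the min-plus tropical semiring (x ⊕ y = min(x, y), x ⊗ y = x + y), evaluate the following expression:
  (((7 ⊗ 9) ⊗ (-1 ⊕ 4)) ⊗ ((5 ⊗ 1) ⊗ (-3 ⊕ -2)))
(((7 ⊗ 9) ⊗ (-1 ⊕ 4)) ⊗ ((5 ⊗ 1) ⊗ (-3 ⊕ -2))) = 18

Expand innermost to outermost. Recall ⊕ takes the minimum of its arguments and ⊗ takes their sum. Working out the expression (((7 ⊗ 9) ⊗ (-1 ⊕ 4)) ⊗ ((5 ⊗ 1) ⊗ (-3 ⊕ -2))) gives 18.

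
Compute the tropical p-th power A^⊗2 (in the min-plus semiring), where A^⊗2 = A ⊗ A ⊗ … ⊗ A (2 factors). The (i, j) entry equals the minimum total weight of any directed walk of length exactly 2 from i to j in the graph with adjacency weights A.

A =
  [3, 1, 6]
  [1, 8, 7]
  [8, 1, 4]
A^⊗2 =
  [2, 4, 8]
  [4, 2, 7]
  [2, 5, 8]

Each entry (A^⊗2)_ij equals the minimum over all length-2 walks i = v_0 → v_1 → … → v_2 = j of Σ_t A[v_t][v_{t+1}]. For example, for (i, j) = (0, 2) we minimise over 3 possible intermediate vertex sequences; the minimum is 8, attained along the walk 0 → 1 → 2.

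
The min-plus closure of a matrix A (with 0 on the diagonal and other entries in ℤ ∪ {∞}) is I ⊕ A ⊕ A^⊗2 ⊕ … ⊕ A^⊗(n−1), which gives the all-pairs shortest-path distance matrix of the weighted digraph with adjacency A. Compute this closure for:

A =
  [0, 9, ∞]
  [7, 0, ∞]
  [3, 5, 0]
Closure =
  [0, 9, ∞]
  [7, 0, ∞]
  [3, 5, 0]

This is the Floyd-Warshall all-pairs shortest-path computation. For each intermediate vertex k = 0, 1, …, 2, update dist[i][j] ← min(dist[i][j], dist[i][k] + dist[k][j]). The final matrix gives, for each (i, j), the minimum total weight of any directed path from i to j (possibly empty when i = j).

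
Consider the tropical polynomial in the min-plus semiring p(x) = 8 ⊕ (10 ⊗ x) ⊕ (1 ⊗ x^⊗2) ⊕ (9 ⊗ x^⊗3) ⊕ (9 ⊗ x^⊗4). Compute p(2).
p(2) = 5

A tropical monomial a ⊗ x^⊗i evaluates to a + i · x. Evaluating each term at x = 2:
  Term 0 contributes 8 + 0 · 2 = 8
  Term 1 contributes 10 + 1 · 2 = 12
  Term 2 contributes 1 + 2 · 2 = 5
  Term 3 contributes 9 + 3 · 2 = 15
  Term 4 contributes 9 + 4 · 2 = 17
p(2) = ⊕ of these = min[8, 12, 5, 15, 17] = 5.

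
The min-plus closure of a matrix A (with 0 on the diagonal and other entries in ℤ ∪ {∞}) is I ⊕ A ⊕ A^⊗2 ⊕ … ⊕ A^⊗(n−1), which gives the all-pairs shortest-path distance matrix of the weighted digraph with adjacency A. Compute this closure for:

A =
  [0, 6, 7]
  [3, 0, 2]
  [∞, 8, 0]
Closure =
  [0, 6, 7]
  [3, 0, 2]
  [11, 8, 0]

This is the Floyd-Warshall all-pairs shortest-path computation. For each intermediate vertex k = 0, 1, …, 2, update dist[i][j] ← min(dist[i][j], dist[i][k] + dist[k][j]). The final matrix gives, for each (i, j), the minimum total weight of any directed path from i to j (possibly empty when i = j).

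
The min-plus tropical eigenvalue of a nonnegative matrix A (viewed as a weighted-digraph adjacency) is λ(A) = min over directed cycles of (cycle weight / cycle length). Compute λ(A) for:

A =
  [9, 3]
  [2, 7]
λ(A) = 5/2

Enumerate directed cycles and compute their means (weight / length). Sample:
  cycle 0 → 0: weight = 9, length = 1, mean = 9/1 ≈ 9.000
  cycle 1 → 1: weight = 7, length = 1, mean = 7/1 ≈ 7.000
  cycle 0 → 1 → 0: weight = 5, length = 2, mean = 5/2 ≈ 2.500
  cycle 1 → 0 → 1: weight = 5, length = 2, mean = 5/2 ≈ 2.500
Minimum mean = 2.500, attained e.g. along the cycle 0 → 1 → 0 with weight 5 and length 2. So λ(A) = 5/2 = 5/2.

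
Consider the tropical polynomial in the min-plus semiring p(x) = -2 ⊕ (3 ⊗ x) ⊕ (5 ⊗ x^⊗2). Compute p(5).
p(5) = -2

A tropical monomial a ⊗ x^⊗i evaluates to a + i · x. Evaluating each term at x = 5:
  Term 0 contributes -2 + 0 · 5 = -2
  Term 1 contributes 3 + 1 · 5 = 8
  Term 2 contributes 5 + 2 · 5 = 15
p(5) = ⊕ of these = min[-2, 8, 15] = -2.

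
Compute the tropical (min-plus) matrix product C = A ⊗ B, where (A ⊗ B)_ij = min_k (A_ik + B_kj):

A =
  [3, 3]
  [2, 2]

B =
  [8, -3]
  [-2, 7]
A ⊗ B =
  [1, 0]
  [0, -1]

Apply the min-plus product entry-by-entry:
  C[0][0] = min over k of (A[0][0] + B[0][0] = 3 + 8 = 11, A[0][1] + B[1][0] = 3 + -2 = 1) = 1 (attained at k = 1)
  C[0][1] = min over k of (A[0][0] + B[0][1] = 3 + -3 = 0, A[0][1] + B[1][1] = 3 + 7 = 10) = 0 (attained at k = 0)
  C[1][0] = min over k of (A[1][0] + B[0][0] = 2 + 8 = 10, A[1][1] + B[1][0] = 2 + -2 = 0) = 0 (attained at k = 1)
  C[1][1] = min over k of (A[1][0] + B[0][1] = 2 + -3 = -1, A[1][1] + B[1][1] = 2 + 7 = 9) = -1 (attained at k = 0)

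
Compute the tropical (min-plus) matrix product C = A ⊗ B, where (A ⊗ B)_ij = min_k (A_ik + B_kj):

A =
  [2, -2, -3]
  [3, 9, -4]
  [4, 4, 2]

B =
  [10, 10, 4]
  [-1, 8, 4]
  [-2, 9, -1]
A ⊗ B =
  [-5, 6, -4]
  [-6, 5, -5]
  [0, 11, 1]

Apply the min-plus product entry-by-entry:
  C[0][0] = min over k of (A[0][0] + B[0][0] = 2 + 10 = 12, A[0][1] + B[1][0] = -2 + -1 = -3, A[0][2] + B[2][0] = -3 + -2 = -5) = -5 (attained at k = 2)
  C[0][1] = min over k of (A[0][0] + B[0][1] = 2 + 10 = 12, A[0][1] + B[1][1] = -2 + 8 = 6, A[0][2] + B[2][1] = -3 + 9 = 6) = 6 (attained at k = 1)
  C[0][2] = min over k of (A[0][0] + B[0][2] = 2 + 4 = 6, A[0][1] + B[1][2] = -2 + 4 = 2, A[0][2] + B[2][2] = -3 + -1 = -4) = -4 (attained at k = 2)
  C[1][0] = min over k of (A[1][0] + B[0][0] = 3 + 10 = 13, A[1][1] + B[1][0] = 9 + -1 = 8, A[1][2] + B[2][0] = -4 + -2 = -6) = -6 (attained at k = 2)
  C[1][1] = min over k of (A[1][0] + B[0][1] = 3 + 10 = 13, A[1][1] + B[1][1] = 9 + 8 = 17, A[1][2] + B[2][1] = -4 + 9 = 5) = 5 (attained at k = 2)
  C[1][2] = min over k of (A[1][0] + B[0][2] = 3 + 4 = 7, A[1][1] + B[1][2] = 9 + 4 = 13, A[1][2] + B[2][2] = -4 + -1 = -5) = -5 (attained at k = 2)
  C[2][0] = min over k of (A[2][0] + B[0][0] = 4 + 10 = 14, A[2][1] + B[1][0] = 4 + -1 = 3, A[2][2] + B[2][0] = 2 + -2 = 0) = 0 (attained at k = 2)
  C[2][1] = min over k of (A[2][0] + B[0][1] = 4 + 10 = 14, A[2][1] + B[1][1] = 4 + 8 = 12, A[2][2] + B[2][1] = 2 + 9 = 11) = 11 (attained at k = 2)
  C[2][2] = min over k of (A[2][0] + B[0][2] = 4 + 4 = 8, A[2][1] + B[1][2] = 4 + 4 = 8, A[2][2] + B[2][2] = 2 + -1 = 1) = 1 (attained at k = 2)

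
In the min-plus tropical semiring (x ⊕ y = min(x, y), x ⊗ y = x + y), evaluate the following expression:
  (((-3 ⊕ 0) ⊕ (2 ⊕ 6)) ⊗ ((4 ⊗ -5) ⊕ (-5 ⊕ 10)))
(((-3 ⊕ 0) ⊕ (2 ⊕ 6)) ⊗ ((4 ⊗ -5) ⊕ (-5 ⊕ 10))) = -8

Expand innermost to outermost. Recall ⊕ takes the minimum of its arguments and ⊗ takes their sum. Working out the expression (((-3 ⊕ 0) ⊕ (2 ⊕ 6)) ⊗ ((4 ⊗ -5) ⊕ (-5 ⊕ 10))) gives -8.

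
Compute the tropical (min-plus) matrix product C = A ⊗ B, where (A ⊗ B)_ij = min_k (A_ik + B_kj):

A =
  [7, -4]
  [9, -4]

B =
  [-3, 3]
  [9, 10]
A ⊗ B =
  [4, 6]
  [5, 6]

Apply the min-plus product entry-by-entry:
  C[0][0] = min over k of (A[0][0] + B[0][0] = 7 + -3 = 4, A[0][1] + B[1][0] = -4 + 9 = 5) = 4 (attained at k = 0)
  C[0][1] = min over k of (A[0][0] + B[0][1] = 7 + 3 = 10, A[0][1] + B[1][1] = -4 + 10 = 6) = 6 (attained at k = 1)
  C[1][0] = min over k of (A[1][0] + B[0][0] = 9 + -3 = 6, A[1][1] + B[1][0] = -4 + 9 = 5) = 5 (attained at k = 1)
  C[1][1] = min over k of (A[1][0] + B[0][1] = 9 + 3 = 12, A[1][1] + B[1][1] = -4 + 10 = 6) = 6 (attained at k = 1)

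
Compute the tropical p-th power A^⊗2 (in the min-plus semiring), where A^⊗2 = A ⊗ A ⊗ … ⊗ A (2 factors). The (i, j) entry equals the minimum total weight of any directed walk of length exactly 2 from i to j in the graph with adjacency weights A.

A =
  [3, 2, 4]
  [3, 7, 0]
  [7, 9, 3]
A^⊗2 =
  [5, 5, 2]
  [6, 5, 3]
  [10, 9, 6]

Each entry (A^⊗2)_ij equals the minimum over all length-2 walks i = v_0 → v_1 → … → v_2 = j of Σ_t A[v_t][v_{t+1}]. For example, for (i, j) = (0, 2) we minimise over 3 possible intermediate vertex sequences; the minimum is 2, attained along the walk 0 → 1 → 2.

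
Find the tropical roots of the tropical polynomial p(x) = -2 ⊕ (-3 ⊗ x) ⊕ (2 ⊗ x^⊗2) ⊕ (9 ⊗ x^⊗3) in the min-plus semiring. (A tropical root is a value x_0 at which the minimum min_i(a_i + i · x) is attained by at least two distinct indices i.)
Roots: {-7, -5, 1}

Each tropical root is a break point of the lower envelope of the lines y = a_i + i · x (there are 4 lines, with slopes 0, 1, ..., 3). Only the lines that attain the minimum somewhere contribute to roots; other lines are dominated. Here the surviving (envelope) indices are i = 3, i = 2, i = 1, i = 0.
Intersections between consecutive envelope lines give the roots: for adjacent envelope indices i < j the intersection is x = (a_i − a_j) / (j − i). Reading off the sorted break points: {-7, -5, 1}.
Verification: at each break x_0, at least two indices attain the minimum of min_i(a_i + i · x_0).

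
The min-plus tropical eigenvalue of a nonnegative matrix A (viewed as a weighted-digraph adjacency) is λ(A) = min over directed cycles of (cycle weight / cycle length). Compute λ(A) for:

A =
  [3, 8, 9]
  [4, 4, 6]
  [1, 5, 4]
λ(A) = 3

Enumerate directed cycles and compute their means (weight / length). Sample:
  cycle 0 → 0: weight = 3, length = 1, mean = 3/1 ≈ 3.000
  cycle 1 → 1: weight = 4, length = 1, mean = 4/1 ≈ 4.000
  cycle 2 → 2: weight = 4, length = 1, mean = 4/1 ≈ 4.000
  cycle 0 → 1 → 0: weight = 12, length = 2, mean = 12/2 ≈ 6.000
  cycle 0 → 2 → 0: weight = 10, length = 2, mean = 10/2 ≈ 5.000
  cycle 1 → 0 → 1: weight = 12, length = 2, mean = 12/2 ≈ 6.000
Minimum mean = 3.000, attained e.g. along the cycle 0 → 0 with weight 3 and length 1. So λ(A) = 3/1 = 3.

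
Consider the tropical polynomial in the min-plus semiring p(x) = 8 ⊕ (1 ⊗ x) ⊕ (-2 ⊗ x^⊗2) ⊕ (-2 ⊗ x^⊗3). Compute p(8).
p(8) = 8

A tropical monomial a ⊗ x^⊗i evaluates to a + i · x. Evaluating each term at x = 8:
  Term 0 contributes 8 + 0 · 8 = 8
  Term 1 contributes 1 + 1 · 8 = 9
  Term 2 contributes -2 + 2 · 8 = 14
  Term 3 contributes -2 + 3 · 8 = 22
p(8) = ⊕ of these = min[8, 9, 14, 22] = 8.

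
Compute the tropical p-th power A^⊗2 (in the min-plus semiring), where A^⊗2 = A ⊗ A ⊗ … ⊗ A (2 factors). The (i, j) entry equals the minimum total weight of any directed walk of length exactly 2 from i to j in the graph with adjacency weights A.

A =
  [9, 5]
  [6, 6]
A^⊗2 =
  [11, 11]
  [12, 11]

Each entry (A^⊗2)_ij equals the minimum over all length-2 walks i = v_0 → v_1 → … → v_2 = j of Σ_t A[v_t][v_{t+1}]. For example, for (i, j) = (0, 1) we minimise over 2 possible intermediate vertex sequences; the minimum is 11, attained along the walk 0 → 1 → 1.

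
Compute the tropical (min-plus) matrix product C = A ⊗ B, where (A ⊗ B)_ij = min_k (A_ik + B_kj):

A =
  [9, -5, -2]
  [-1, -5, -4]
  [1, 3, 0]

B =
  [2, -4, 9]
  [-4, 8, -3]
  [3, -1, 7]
A ⊗ B =
  [-9, -3, -8]
  [-9, -5, -8]
  [-1, -3, 0]

Apply the min-plus product entry-by-entry:
  C[0][0] = min over k of (A[0][0] + B[0][0] = 9 + 2 = 11, A[0][1] + B[1][0] = -5 + -4 = -9, A[0][2] + B[2][0] = -2 + 3 = 1) = -9 (attained at k = 1)
  C[0][1] = min over k of (A[0][0] + B[0][1] = 9 + -4 = 5, A[0][1] + B[1][1] = -5 + 8 = 3, A[0][2] + B[2][1] = -2 + -1 = -3) = -3 (attained at k = 2)
  C[0][2] = min over k of (A[0][0] + B[0][2] = 9 + 9 = 18, A[0][1] + B[1][2] = -5 + -3 = -8, A[0][2] + B[2][2] = -2 + 7 = 5) = -8 (attained at k = 1)
  C[1][0] = min over k of (A[1][0] + B[0][0] = -1 + 2 = 1, A[1][1] + B[1][0] = -5 + -4 = -9, A[1][2] + B[2][0] = -4 + 3 = -1) = -9 (attained at k = 1)
  C[1][1] = min over k of (A[1][0] + B[0][1] = -1 + -4 = -5, A[1][1] + B[1][1] = -5 + 8 = 3, A[1][2] + B[2][1] = -4 + -1 = -5) = -5 (attained at k = 0)
  C[1][2] = min over k of (A[1][0] + B[0][2] = -1 + 9 = 8, A[1][1] + B[1][2] = -5 + -3 = -8, A[1][2] + B[2][2] = -4 + 7 = 3) = -8 (attained at k = 1)
  C[2][0] = min over k of (A[2][0] + B[0][0] = 1 + 2 = 3, A[2][1] + B[1][0] = 3 + -4 = -1, A[2][2] + B[2][0] = 0 + 3 = 3) = -1 (attained at k = 1)
  C[2][1] = min over k of (A[2][0] + B[0][1] = 1 + -4 = -3, A[2][1] + B[1][1] = 3 + 8 = 11, A[2][2] + B[2][1] = 0 + -1 = -1) = -3 (attained at k = 0)
  C[2][2] = min over k of (A[2][0] + B[0][2] = 1 + 9 = 10, A[2][1] + B[1][2] = 3 + -3 = 0, A[2][2] + B[2][2] = 0 + 7 = 7) = 0 (attained at k = 1)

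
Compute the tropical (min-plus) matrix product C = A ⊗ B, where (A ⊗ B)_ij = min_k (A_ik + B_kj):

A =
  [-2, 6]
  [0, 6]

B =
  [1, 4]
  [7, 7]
A ⊗ B =
  [-1, 2]
  [1, 4]

Apply the min-plus product entry-by-entry:
  C[0][0] = min over k of (A[0][0] + B[0][0] = -2 + 1 = -1, A[0][1] + B[1][0] = 6 + 7 = 13) = -1 (attained at k = 0)
  C[0][1] = min over k of (A[0][0] + B[0][1] = -2 + 4 = 2, A[0][1] + B[1][1] = 6 + 7 = 13) = 2 (attained at k = 0)
  C[1][0] = min over k of (A[1][0] + B[0][0] = 0 + 1 = 1, A[1][1] + B[1][0] = 6 + 7 = 13) = 1 (attained at k = 0)
  C[1][1] = min over k of (A[1][0] + B[0][1] = 0 + 4 = 4, A[1][1] + B[1][1] = 6 + 7 = 13) = 4 (attained at k = 0)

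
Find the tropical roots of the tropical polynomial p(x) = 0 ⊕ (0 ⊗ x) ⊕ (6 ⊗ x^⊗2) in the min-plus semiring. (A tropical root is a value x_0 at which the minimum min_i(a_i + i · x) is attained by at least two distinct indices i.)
Roots: {-6, 0}

Each tropical root is a break point of the lower envelope of the lines y = a_i + i · x (there are 3 lines, with slopes 0, 1, ..., 2). Only the lines that attain the minimum somewhere contribute to roots; other lines are dominated. Here the surviving (envelope) indices are i = 2, i = 1, i = 0.
Intersections between consecutive envelope lines give the roots: for adjacent envelope indices i < j the intersection is x = (a_i − a_j) / (j − i). Reading off the sorted break points: {-6, 0}.
Verification: at each break x_0, at least two indices attain the minimum of min_i(a_i + i · x_0).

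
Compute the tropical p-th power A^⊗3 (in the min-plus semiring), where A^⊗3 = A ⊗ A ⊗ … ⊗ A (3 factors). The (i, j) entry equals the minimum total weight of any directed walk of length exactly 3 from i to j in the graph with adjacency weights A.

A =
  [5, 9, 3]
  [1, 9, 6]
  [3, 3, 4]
A^⊗3 =
  [7, 10, 9]
  [7, 7, 8]
  [8, 9, 7]

Each entry (A^⊗3)_ij equals the minimum over all length-3 walks i = v_0 → v_1 → … → v_3 = j of Σ_t A[v_t][v_{t+1}]. For example, for (i, j) = (0, 2) we minimise over 9 possible intermediate vertex sequences; the minimum is 9, attained along the walk 0 → 2 → 0 → 2.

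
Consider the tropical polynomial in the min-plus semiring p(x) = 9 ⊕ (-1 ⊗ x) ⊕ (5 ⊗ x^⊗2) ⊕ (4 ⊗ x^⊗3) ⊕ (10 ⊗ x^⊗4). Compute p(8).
p(8) = 7

A tropical monomial a ⊗ x^⊗i evaluates to a + i · x. Evaluating each term at x = 8:
  Term 0 contributes 9 + 0 · 8 = 9
  Term 1 contributes -1 + 1 · 8 = 7
  Term 2 contributes 5 + 2 · 8 = 21
  Term 3 contributes 4 + 3 · 8 = 28
  Term 4 contributes 10 + 4 · 8 = 42
p(8) = ⊕ of these = min[9, 7, 21, 28, 42] = 7.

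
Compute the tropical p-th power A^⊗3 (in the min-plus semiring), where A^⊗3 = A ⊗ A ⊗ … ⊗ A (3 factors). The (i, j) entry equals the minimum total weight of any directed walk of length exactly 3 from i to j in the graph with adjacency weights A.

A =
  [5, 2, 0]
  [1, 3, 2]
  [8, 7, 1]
A^⊗3 =
  [6, 5, 2]
  [4, 6, 2]
  [9, 9, 3]

Each entry (A^⊗3)_ij equals the minimum over all length-3 walks i = v_0 → v_1 → … → v_3 = j of Σ_t A[v_t][v_{t+1}]. For example, for (i, j) = (0, 2) we minimise over 9 possible intermediate vertex sequences; the minimum is 2, attained along the walk 0 → 2 → 2 → 2.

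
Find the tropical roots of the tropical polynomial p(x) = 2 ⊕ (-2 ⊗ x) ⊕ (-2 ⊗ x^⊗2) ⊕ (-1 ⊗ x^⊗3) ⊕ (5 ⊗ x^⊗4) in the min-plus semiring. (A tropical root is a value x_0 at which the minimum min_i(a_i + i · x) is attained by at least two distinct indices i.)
Roots: {-6, -1, 0, 4}

Each tropical root is a break point of the lower envelope of the lines y = a_i + i · x (there are 5 lines, with slopes 0, 1, ..., 4). Only the lines that attain the minimum somewhere contribute to roots; other lines are dominated. Here the surviving (envelope) indices are i = 4, i = 3, i = 2, i = 1, i = 0.
Intersections between consecutive envelope lines give the roots: for adjacent envelope indices i < j the intersection is x = (a_i − a_j) / (j − i). Reading off the sorted break points: {-6, -1, 0, 4}.
Verification: at each break x_0, at least two indices attain the minimum of min_i(a_i + i · x_0).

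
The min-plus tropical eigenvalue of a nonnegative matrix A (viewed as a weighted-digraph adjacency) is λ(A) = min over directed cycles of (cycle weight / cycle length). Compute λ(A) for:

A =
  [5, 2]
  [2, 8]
λ(A) = 2

Enumerate directed cycles and compute their means (weight / length). Sample:
  cycle 0 → 0: weight = 5, length = 1, mean = 5/1 ≈ 5.000
  cycle 1 → 1: weight = 8, length = 1, mean = 8/1 ≈ 8.000
  cycle 0 → 1 → 0: weight = 4, length = 2, mean = 4/2 ≈ 2.000
  cycle 1 → 0 → 1: weight = 4, length = 2, mean = 4/2 ≈ 2.000
Minimum mean = 2.000, attained e.g. along the cycle 0 → 1 → 0 with weight 4 and length 2. So λ(A) = 4/2 = 2.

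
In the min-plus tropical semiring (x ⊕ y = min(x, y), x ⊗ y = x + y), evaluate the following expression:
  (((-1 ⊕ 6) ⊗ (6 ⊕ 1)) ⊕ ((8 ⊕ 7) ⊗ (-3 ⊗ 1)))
(((-1 ⊕ 6) ⊗ (6 ⊕ 1)) ⊕ ((8 ⊕ 7) ⊗ (-3 ⊗ 1))) = 0

Expand innermost to outermost. Recall ⊕ takes the minimum of its arguments and ⊗ takes their sum. Working out the expression (((-1 ⊕ 6) ⊗ (6 ⊕ 1)) ⊕ ((8 ⊕ 7) ⊗ (-3 ⊗ 1))) gives 0.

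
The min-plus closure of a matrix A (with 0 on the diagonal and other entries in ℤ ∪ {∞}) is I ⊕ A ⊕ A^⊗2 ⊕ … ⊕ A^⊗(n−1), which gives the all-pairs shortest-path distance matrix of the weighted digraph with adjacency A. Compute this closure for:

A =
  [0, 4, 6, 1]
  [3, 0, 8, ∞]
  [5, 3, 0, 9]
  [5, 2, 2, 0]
Closure =
  [0, 3, 3, 1]
  [3, 0, 6, 4]
  [5, 3, 0, 6]
  [5, 2, 2, 0]

This is the Floyd-Warshall all-pairs shortest-path computation. For each intermediate vertex k = 0, 1, …, 3, update dist[i][j] ← min(dist[i][j], dist[i][k] + dist[k][j]). The final matrix gives, for each (i, j), the minimum total weight of any directed path from i to j (possibly empty when i = j).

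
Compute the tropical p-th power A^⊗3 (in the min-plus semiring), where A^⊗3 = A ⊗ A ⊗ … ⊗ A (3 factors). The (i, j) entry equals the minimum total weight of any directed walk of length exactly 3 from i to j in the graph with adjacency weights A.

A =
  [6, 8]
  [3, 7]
A^⊗3 =
  [17, 19]
  [14, 17]

Each entry (A^⊗3)_ij equals the minimum over all length-3 walks i = v_0 → v_1 → … → v_3 = j of Σ_t A[v_t][v_{t+1}]. For example, for (i, j) = (0, 1) we minimise over 4 possible intermediate vertex sequences; the minimum is 19, attained along the walk 0 → 1 → 0 → 1.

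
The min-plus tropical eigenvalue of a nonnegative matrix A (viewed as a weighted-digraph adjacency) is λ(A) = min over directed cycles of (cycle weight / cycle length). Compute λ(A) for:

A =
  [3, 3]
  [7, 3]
λ(A) = 3

Enumerate directed cycles and compute their means (weight / length). Sample:
  cycle 0 → 0: weight = 3, length = 1, mean = 3/1 ≈ 3.000
  cycle 1 → 1: weight = 3, length = 1, mean = 3/1 ≈ 3.000
  cycle 0 → 1 → 0: weight = 10, length = 2, mean = 10/2 ≈ 5.000
  cycle 1 → 0 → 1: weight = 10, length = 2, mean = 10/2 ≈ 5.000
Minimum mean = 3.000, attained e.g. along the cycle 0 → 0 with weight 3 and length 1. So λ(A) = 3/1 = 3.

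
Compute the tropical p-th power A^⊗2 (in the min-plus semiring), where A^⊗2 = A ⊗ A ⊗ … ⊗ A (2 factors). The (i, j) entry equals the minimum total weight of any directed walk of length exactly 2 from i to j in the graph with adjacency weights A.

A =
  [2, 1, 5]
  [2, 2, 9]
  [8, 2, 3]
A^⊗2 =
  [3, 3, 7]
  [4, 3, 7]
  [4, 4, 6]

Each entry (A^⊗2)_ij equals the minimum over all length-2 walks i = v_0 → v_1 → … → v_2 = j of Σ_t A[v_t][v_{t+1}]. For example, for (i, j) = (0, 2) we minimise over 3 possible intermediate vertex sequences; the minimum is 7, attained along the walk 0 → 0 → 2.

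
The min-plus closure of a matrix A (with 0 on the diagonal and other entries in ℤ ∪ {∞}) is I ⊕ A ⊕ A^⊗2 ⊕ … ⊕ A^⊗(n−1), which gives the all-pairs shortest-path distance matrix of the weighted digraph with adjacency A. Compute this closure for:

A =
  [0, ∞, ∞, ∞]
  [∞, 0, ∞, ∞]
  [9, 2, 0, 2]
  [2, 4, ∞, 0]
Closure =
  [0, ∞, ∞, ∞]
  [∞, 0, ∞, ∞]
  [4, 2, 0, 2]
  [2, 4, ∞, 0]

This is the Floyd-Warshall all-pairs shortest-path computation. For each intermediate vertex k = 0, 1, …, 3, update dist[i][j] ← min(dist[i][j], dist[i][k] + dist[k][j]). The final matrix gives, for each (i, j), the minimum total weight of any directed path from i to j (possibly empty when i = j).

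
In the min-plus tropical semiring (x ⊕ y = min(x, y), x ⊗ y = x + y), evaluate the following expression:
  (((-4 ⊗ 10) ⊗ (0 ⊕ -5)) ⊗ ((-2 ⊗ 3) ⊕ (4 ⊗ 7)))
(((-4 ⊗ 10) ⊗ (0 ⊕ -5)) ⊗ ((-2 ⊗ 3) ⊕ (4 ⊗ 7))) = 2

Expand innermost to outermost. Recall ⊕ takes the minimum of its arguments and ⊗ takes their sum. Working out the expression (((-4 ⊗ 10) ⊗ (0 ⊕ -5)) ⊗ ((-2 ⊗ 3) ⊕ (4 ⊗ 7))) gives 2.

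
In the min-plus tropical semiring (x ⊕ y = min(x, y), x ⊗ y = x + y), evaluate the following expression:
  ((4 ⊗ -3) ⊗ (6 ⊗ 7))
((4 ⊗ -3) ⊗ (6 ⊗ 7)) = 14

Expand innermost to outermost. Recall ⊕ takes the minimum of its arguments and ⊗ takes their sum. Working out the expression ((4 ⊗ -3) ⊗ (6 ⊗ 7)) gives 14.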